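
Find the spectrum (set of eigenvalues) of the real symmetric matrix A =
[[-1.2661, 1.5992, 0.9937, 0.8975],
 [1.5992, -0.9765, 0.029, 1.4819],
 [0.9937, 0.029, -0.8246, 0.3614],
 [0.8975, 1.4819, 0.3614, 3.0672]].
sigma(A) ≈ {-3, -1, 0, 4}

A is real symmetric, so its spectrum consists of real eigenvalues. Expanding the characteristic polynomial of the displayed matrix gives
  det(λ I - A) = p(λ) = λ^4 + (0)λ^3 + (-13)λ^2 + (-12)λ + (0).
Solving p(λ) = 0 yields eigenvalues ≈ -3, -1, 0, 4. (A is shown rounded to 4 decimals, so these recover the underlying integer eigenvalues to within that precision.)
Verification: the trace of A = 0 equals the sum of eigenvalues 0, and det(A) ≈ -0.0003 matches the eigenvalue product 0.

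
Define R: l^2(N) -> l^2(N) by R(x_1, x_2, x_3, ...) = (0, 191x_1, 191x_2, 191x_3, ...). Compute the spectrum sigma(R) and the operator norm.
sigma(R) = closed disk {z in C : |z| ≤ 191}; ||R|| = 191

Note R = 191·U where U is the unit right shift (U x)_k = x_{k-1} (with x_0 := 0); so ||R|| = 191||U|| and sigma(R) = 191·sigma(U). ||R x||^2 = sum_{k≥1} |191x_k|^2 = 36481||x||^2, so ||R|| = 191 and sigma(R) ⊂ {|z| ≤ 191}. For any |lambda| < 191, the equation (R - lambda I) x = 0 forces x_1 = 0, then 191x_k = lambda x_{k+1} ⇒ x = 0, so R has no eigenvalues. But (R - lambda I) is not surjective for |lambda| < 191: solving (R - lambda I) x = e_1 would require x_n proportional to (lambda/191)^(-n), which is not in l^2. So every |lambda| < 191 lies in the residual spectrum. The boundary |lambda| = 191 is in the approximate point spectrum (the spectrum is closed). Hence sigma(R) is the closed disk of radius 191.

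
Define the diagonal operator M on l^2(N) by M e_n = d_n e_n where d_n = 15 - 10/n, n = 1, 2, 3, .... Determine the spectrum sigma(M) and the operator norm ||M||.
sigma(M) = {15 - 10/n : n ≥ 1} ∪ {15}; ||M|| = 15

A bounded diagonal operator on l^2 with diagonal entries d_n has spectrum equal to the closure of {d_n : n ≥ 1}: every d_n is an eigenvalue (with eigenvector e_n), so {d_n} ⊂ sigma(M); the spectrum is closed, so its closure is too; and for lambda not in the closure, (M - lambda I) has bounded inverse (the diagonal entries 1/(d_n - lambda) are bounded). For our sequence d_n = 15 - 10/n, n = 1, 2, 3, ...:
  - {d_n} = {15 - 10/n : n ≥ 1}; the only limit point is 15
  - closure = {15 - 10/n : n ≥ 1} ∪ {15}
For the norm: a diagonal operator has ||M|| = sup_n |d_n|. Here d_n = 15 - 10/n increases monotonically from d_1 = 5 toward 15, with all terms in [5, 15); so sup_n |d_n| = 15 (the supremum is the limit, not attained). So ||M|| = 15.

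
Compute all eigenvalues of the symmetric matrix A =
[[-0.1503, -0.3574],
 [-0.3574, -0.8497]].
sigma(A) ≈ {-1, 0}

A is real symmetric, so its spectrum consists of real eigenvalues. Expanding the characteristic polynomial of the displayed matrix gives
  det(λ I - A) = p(λ) = λ^2 + (1)λ + (0).
Solving p(λ) = 0 yields eigenvalues ≈ -1, 0. (A is shown rounded to 4 decimals, so these recover the underlying integer eigenvalues to within that precision.)
Verification: the trace of A = -1 equals the sum of eigenvalues -1, and det(A) ≈ -0.0000 matches the eigenvalue product 0.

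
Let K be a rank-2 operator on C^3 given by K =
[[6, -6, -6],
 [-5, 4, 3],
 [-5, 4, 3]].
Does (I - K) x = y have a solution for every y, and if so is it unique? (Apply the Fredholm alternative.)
(I - K) is invertible (det(I - K) = -30 ≠ 0), so for every y in C^3 the equation (I - K) x = y has a unique solution.

K has rank 2 and factors as K = U V^T = u1 v1^T + u2 v2^T with u1 = (0, -1, -1), v1 = (-1, 2, 3), u2 = (3, -3, -3), v2 = (2, -2, -2) (multiplying out reproduces the displayed K). The nonzero eigenvalues of U V^T coincide with those of the 2 x 2 matrix G = V^T U = [[v1·u1, v1·u2], [v2·u1, v2·u2]] = [[-5, -18], [4, 18]], and by the Sylvester determinant identity det(I_3 - U V^T) = det(I_2 - V^T U) = det([[6, 18], [-4, -17]]) = (6)(-17) - (18)(-4) = -30. (Direct check: I - K =
[[-5, 6, 6],
 [5, -3, -3],
 [5, -4, -2]]
has determinant -30.) The finite-dimensional Fredholm alternative says: either (I - K) is invertible, or ker(I - K) ≠ {0} and then range(I - K) = ker((I - K)^*)^⊥, with dim ker(I - K) = dim ker((I - K)^*). Since det(I - K) ≠ 0, 1 is not an eigenvalue of K and ker(I - K) = {0}, so we are in the first case: for every y there is a unique x = (I - K)^(-1) y. (Explicitly, by the Woodbury identity, (I - U V^T)^(-1) = I + U (I_2 - G)^(-1) V^T.)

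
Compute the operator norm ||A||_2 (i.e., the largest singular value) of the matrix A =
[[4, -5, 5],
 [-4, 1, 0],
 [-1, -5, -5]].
||A||_2 ≈ 8.6179 (= sqrt(largest eigenvalue of A^T A))

||A||_2 = sigma_max(A) = sqrt(lambda_max(A^T A)). Form the symmetric matrix M = A^T A =
[[33, -19, 25],
 [-19, 51, 0],
 [25, 0, 50]].
Its characteristic polynomial (trace, sum of principal 2x2 minors, determinant of M give the coefficients) is
  p(λ) = det(λ I - M) = λ^3 - 134λ^2 + 4897λ - 34225.
No integer candidate from the rational root theorem (±divisors of 34225) is a root, so the roots are irrational. The cubic discriminant is Δ = 4092319537 > 0, so there are three distinct real roots. p(9) = -277 and p(10) = 2345 have opposite signs, so a root lies in (9, 10); Newton's method refines it to λ ≈ 9.1019. p(50) = 625 and p(51) = -361 have opposite signs, so a root lies in (50, 51); Newton's method refines it to λ ≈ 50.6297. p(74) = -407 and p(75) = 1175 have opposite signs, so a root lies in (74, 75); Newton's method refines it to λ ≈ 74.2683. Check (Vieta): the three roots sum to 134, matching tr M = 134.
So the eigenvalues of A^T A are ≈ 9.1019, 50.6297, 74.2683 (all ≥ 0, as they must be for A^T A). The largest is λ_max ≈ 74.2683, hence ||A||_2 = sqrt(λ_max) ≈ 8.6179.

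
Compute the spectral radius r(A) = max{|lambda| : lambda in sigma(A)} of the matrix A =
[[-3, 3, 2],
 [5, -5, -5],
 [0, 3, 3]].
r(A) ≈ 6.6827

The eigenvalues of A are the roots of its characteristic polynomial. With M = A (coefficients from the trace, the sum of principal 2x2 minors, and det A):
  p(λ) = det(λ I - M) = λ^3 + 5λ^2 - 9λ + 15.
No integer candidate from the rational root theorem (±divisors of 15) is a root, so the roots are irrational. The cubic discriminant is Δ = -20784 < 0, so there is one real root and a complex-conjugate pair. p(-7) = -20 and p(-6) = 33 have opposite signs, so a root lies in (-7, -6); Newton's method refines it to λ ≈ -6.6827. Dividing out (λ - (-6.6827)) leaves approximately λ^2 - 1.6827λ + 2.2446. For λ^2 - 1.6827λ + 2.2446 the discriminant is -6.1471. It is negative, so the remaining roots are the complex-conjugate pair λ ≈ 0.8413 ± 1.2397i. Their product equals the constant term, so |λ|^2 ≈ 2.2446 and |λ| ≈ 1.4982.
Thus the eigenvalues (to 4 decimals) are -6.6827 (modulus 6.6827); 0.8413 ± 1.2397i (modulus 1.4982). The spectral radius is the largest modulus: r(A) ≈ 6.6827. (Cross-check: r(A) ≤ ||A||_2 ≈ 10.4334; equality holds whenever A is normal, though it can also hold for some non-normal A.)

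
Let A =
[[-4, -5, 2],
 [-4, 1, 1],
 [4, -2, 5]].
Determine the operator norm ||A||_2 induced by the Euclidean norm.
||A||_2 = sqrt((59 + sqrt(1881))/2) ≈ 7.1544 (= sqrt(largest eigenvalue of A^T A))

||A||_2 = sigma_max(A) = sqrt(lambda_max(A^T A)). Form the symmetric matrix M = A^T A =
[[48, 8, 8],
 [8, 30, -19],
 [8, -19, 30]].
Its characteristic polynomial (trace, sum of principal 2x2 minors, determinant of M give the coefficients) is
  p(λ) = det(λ I - M) = λ^3 - 108λ^2 + 3291λ - 19600.
By the rational root theorem any rational root is an integer divisor of 19600. Testing λ = 49: p(49) = 117649 - 259308 + 161259 - 19600 = 0, so λ = 49 is a root. Dividing out (λ - 49) leaves p(λ) = (λ - 49)(λ^2 - 59λ + 400). For λ^2 - 59λ + 400 the discriminant is 1881. It is nonnegative but not a perfect square, so the roots are real and irrational: λ = (59 ± sqrt(1881))/2 ≈ 51.1852, 7.8148.
So the eigenvalues of A^T A are ≈ 7.8148, 49, 51.1852 (all ≥ 0, as they must be for A^T A). The largest is λ_max = (59 + sqrt(1881))/2 ≈ 51.1852, hence ||A||_2 = sqrt(λ_max) = sqrt((59 + sqrt(1881))/2) ≈ 7.1544.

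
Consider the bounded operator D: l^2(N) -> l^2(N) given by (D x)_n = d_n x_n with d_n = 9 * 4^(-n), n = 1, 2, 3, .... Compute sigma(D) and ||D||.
sigma(D) = {9 * 4^(-n) : n ≥ 1} ∪ {0}; ||D|| = 9/4

A bounded diagonal operator on l^2 with diagonal entries d_n has spectrum equal to the closure of {d_n : n ≥ 1}: every d_n is an eigenvalue (with eigenvector e_n), so {d_n} ⊂ sigma(D); the spectrum is closed, so its closure is too; and for lambda not in the closure, (D - lambda I) has bounded inverse (the diagonal entries 1/(d_n - lambda) are bounded). For our sequence d_n = 9 * 4^(-n), n = 1, 2, 3, ...:
  - {d_n} = {9 * 4^(-n) : n ≥ 1}; the only limit point is 0
  - closure = {9 * 4^(-n) : n ≥ 1} ∪ {0}
For the norm: a diagonal operator has ||D|| = sup_n |d_n|. Here d_n = 9 * 4^(-n) is positive and decreasing, so sup_n |d_n| = d_1 = 9/4. So ||D|| = 9/4.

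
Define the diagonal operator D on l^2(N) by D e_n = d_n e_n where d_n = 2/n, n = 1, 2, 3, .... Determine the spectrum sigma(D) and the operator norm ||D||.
sigma(D) = {2/n : n ≥ 1} ∪ {0}; ||D|| = 2

A bounded diagonal operator on l^2 with diagonal entries d_n has spectrum equal to the closure of {d_n : n ≥ 1}: every d_n is an eigenvalue (with eigenvector e_n), so {d_n} ⊂ sigma(D); the spectrum is closed, so its closure is too; and for lambda not in the closure, (D - lambda I) has bounded inverse (the diagonal entries 1/(d_n - lambda) are bounded). For our sequence d_n = 2/n, n = 1, 2, 3, ...:
  - {d_n} = {2/n : n ≥ 1}; the only limit point is 0
  - closure = {2/n : n ≥ 1} ∪ {0}
For the norm: a diagonal operator has ||D|| = sup_n |d_n|. Here d_n = 2/n is positive and decreasing, so sup_n |d_n| = d_1 = 2. So ||D|| = 2.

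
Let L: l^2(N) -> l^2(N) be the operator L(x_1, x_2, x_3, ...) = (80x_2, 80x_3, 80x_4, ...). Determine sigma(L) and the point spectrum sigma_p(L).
sigma(L) = closed disk {z in C : |z| ≤ 80}; sigma_p(L) = open disk {z in C : |z| < 80}

Note L = 80·V where V is the unit left shift (V x)_k = x_{k+1}; so sigma(L) = 80·sigma(V) and ||L|| = 80||V||. ||L x||^2 = 6400sum_{k≥2} |x_k|^2 ≤ 6400||x||^2, with equality on {x : x_1 = 0}, so ||L|| = 80. For any lambda with |lambda| < 80, set r = lambda/80 (|r| < 1); the vector x = (1, r, r^2, ...) is in l^2 and satisfies L x = 80(r, r^2, ...) = lambda x, so lambda is an eigenvalue. On the boundary |lambda| = 80 the geometric series diverges, so no l^2 eigenvector exists, but these lambda lie in the approximate point spectrum. Hence sigma(L) is the closed disk of radius 80 and sigma_p(L) is the open disk.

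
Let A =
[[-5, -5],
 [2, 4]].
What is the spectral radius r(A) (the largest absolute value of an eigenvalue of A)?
r(A) = (1 + sqrt(41))/2 ≈ 3.7016

The eigenvalues of A are the roots of its characteristic polynomial. With M = A (coefficients from the trace and determinant):
  p(λ) = det(λ I - M) = λ^2 + λ - 10.
For λ^2 + λ - 10 the discriminant is 41. It is nonnegative but not a perfect square, so the roots are real and irrational: λ = (-1 ± sqrt(41))/2 ≈ 2.7016, -3.7016.
Thus the eigenvalues (to 4 decimals) are 2.7016 (modulus 2.7016); -3.7016 (modulus 3.7016). The spectral radius is the largest modulus: r(A) = (1 + sqrt(41))/2 ≈ 3.7016. (Cross-check: r(A) ≤ ||A||_2 ≈ 8.279; equality holds whenever A is normal, though it can also hold for some non-normal A.)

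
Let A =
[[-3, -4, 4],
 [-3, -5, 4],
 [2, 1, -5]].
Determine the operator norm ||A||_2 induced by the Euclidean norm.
||A||_2 ≈ 10.6348 (= sqrt(largest eigenvalue of A^T A))

||A||_2 = sigma_max(A) = sqrt(lambda_max(A^T A)). Form the symmetric matrix M = A^T A =
[[22, 29, -34],
 [29, 42, -41],
 [-34, -41, 57]].
Its characteristic polynomial (trace, sum of principal 2x2 minors, determinant of M give the coefficients) is
  p(λ) = det(λ I - M) = λ^3 - 121λ^2 + 894λ - 49.
No integer candidate from the rational root theorem (±divisors of 49) is a root, so the roots are irrational. The cubic discriminant is Δ = 8591665025 > 0, so there are three distinct real roots. p(0) = -49 and p(1) = 725 have opposite signs, so a root lies in (0, 1); Newton's method refines it to λ ≈ 0.0552. p(7) = 623 and p(8) = -129 have opposite signs, so a root lies in (7, 8); Newton's method refines it to λ ≈ 7.8455. p(113) = -1179 and p(114) = 10895 have opposite signs, so a root lies in (113, 114); Newton's method refines it to λ ≈ 113.0993. Check (Vieta): the three roots sum to 121, matching tr M = 121.
So the eigenvalues of A^T A are ≈ 0.0552, 7.8455, 113.0993 (all ≥ 0, as they must be for A^T A). The largest is λ_max ≈ 113.0993, hence ||A||_2 = sqrt(λ_max) ≈ 10.6348.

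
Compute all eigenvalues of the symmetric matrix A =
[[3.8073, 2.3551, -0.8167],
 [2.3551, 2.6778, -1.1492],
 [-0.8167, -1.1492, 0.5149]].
sigma(A) ≈ {0, 1, 6}

A is real symmetric, so its spectrum consists of real eigenvalues. Expanding the characteristic polynomial of the displayed matrix gives
  det(λ I - A) = p(λ) = λ^3 + (-7)λ^2 + (6)λ + (0).
Solving p(λ) = 0 yields eigenvalues ≈ 0, 1, 6. (A is shown rounded to 4 decimals, so these recover the underlying integer eigenvalues to within that precision.)
Verification: the trace of A = 7 equals the sum of eigenvalues 7, and det(A) ≈ 0.0001 matches the eigenvalue product 0.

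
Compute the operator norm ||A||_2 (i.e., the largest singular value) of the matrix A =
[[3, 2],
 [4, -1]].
||A||_2 = sqrt((30 + sqrt(416))/2) ≈ 5.0198 (= sqrt(largest eigenvalue of A^T A))

||A||_2 = sigma_max(A) = sqrt(lambda_max(A^T A)). Form the symmetric matrix M = A^T A =
[[25, 2],
 [2, 5]].
Its characteristic polynomial (trace, determinant of M give the coefficients) is
  p(λ) = det(λ I - M) = λ^2 - 30λ + 121.
For λ^2 - 30λ + 121 the discriminant is 416. It is nonnegative but not a perfect square, so the roots are real and irrational: λ = (30 ± sqrt(416))/2 ≈ 25.198, 4.802.
So the eigenvalues of A^T A are ≈ 4.802, 25.198 (all ≥ 0, as they must be for A^T A). The largest is λ_max = (30 + sqrt(416))/2 ≈ 25.198, hence ||A||_2 = sqrt(λ_max) = sqrt((30 + sqrt(416))/2) ≈ 5.0198.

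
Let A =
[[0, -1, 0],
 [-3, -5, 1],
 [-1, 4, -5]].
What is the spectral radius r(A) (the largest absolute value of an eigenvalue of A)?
r(A) ≈ 7.1847

The eigenvalues of A are the roots of its characteristic polynomial. With M = A (coefficients from the trace, the sum of principal 2x2 minors, and det A):
  p(λ) = det(λ I - M) = λ^3 + 10λ^2 + 18λ - 16.
No integer candidate from the rational root theorem (±divisors of 16) is a root, so the roots are irrational. The cubic discriminant is Δ = 14320 > 0, so there are three distinct real roots. p(-8) = -32 and p(-7) = 5 have opposite signs, so a root lies in (-8, -7); Newton's method refines it to λ ≈ -7.1847. p(-4) = 8 and p(-3) = -7 have opposite signs, so a root lies in (-4, -3); Newton's method refines it to λ ≈ -3.4591. p(0) = -16 and p(1) = 13 have opposite signs, so a root lies in (0, 1); Newton's method refines it to λ ≈ 0.6438. Check (Vieta): the three roots sum to -10, matching tr M = -10.
Thus the eigenvalues (to 4 decimals) are -7.1847 (modulus 7.1847); -3.4591 (modulus 3.4591); 0.6438 (modulus 0.6438). The spectral radius is the largest modulus: r(A) ≈ 7.1847. (Cross-check: r(A) ≤ ||A||_2 ≈ 7.8378; equality holds whenever A is normal, though it can also hold for some non-normal A.)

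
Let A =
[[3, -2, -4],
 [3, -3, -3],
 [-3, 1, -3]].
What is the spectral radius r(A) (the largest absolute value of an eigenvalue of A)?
r(A) ≈ 4.4826

The eigenvalues of A are the roots of its characteristic polynomial. With M = A (coefficients from the trace, the sum of principal 2x2 minors, and det A):
  p(λ) = det(λ I - M) = λ^3 + 3λ^2 - 12λ - 24.
No integer candidate from the rational root theorem (±divisors of 24) is a root, so the roots are irrational. The cubic discriminant is Δ = 10800 > 0, so there are three distinct real roots. p(-5) = -14 and p(-4) = 8 have opposite signs, so a root lies in (-5, -4); Newton's method refines it to λ ≈ -4.4826. p(-2) = 4 and p(-1) = -10 have opposite signs, so a root lies in (-2, -1); Newton's method refines it to λ ≈ -1.6884. p(3) = -6 and p(4) = 40 have opposite signs, so a root lies in (3, 4); Newton's method refines it to λ ≈ 3.171. Check (Vieta): the three roots sum to -3, matching tr M = -3.
Thus the eigenvalues (to 4 decimals) are -4.4826 (modulus 4.4826); -1.6884 (modulus 1.6884); 3.171 (modulus 3.171). The spectral radius is the largest modulus: r(A) ≈ 4.4826. (Cross-check: r(A) ≤ ||A||_2 ≈ 7.4209; equality holds whenever A is normal, though it can also hold for some non-normal A.)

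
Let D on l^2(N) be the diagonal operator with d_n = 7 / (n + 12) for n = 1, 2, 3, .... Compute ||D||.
||D|| = 7/13 (attained at n = 1)

For D diagonal, ||D|| = sup_n |d_n| = sup_n 7/(n + 12). This is positive and strictly decreasing in n, so the supremum is attained at n = 1: d_1 = 7/(1 + 12) = 7/13. Hence ||D|| = 7/13.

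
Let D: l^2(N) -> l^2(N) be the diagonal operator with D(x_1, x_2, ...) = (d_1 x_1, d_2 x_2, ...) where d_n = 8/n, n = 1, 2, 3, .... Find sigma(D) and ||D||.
sigma(D) = {8/n : n ≥ 1} ∪ {0}; ||D|| = 8

A bounded diagonal operator on l^2 with diagonal entries d_n has spectrum equal to the closure of {d_n : n ≥ 1}: every d_n is an eigenvalue (with eigenvector e_n), so {d_n} ⊂ sigma(D); the spectrum is closed, so its closure is too; and for lambda not in the closure, (D - lambda I) has bounded inverse (the diagonal entries 1/(d_n - lambda) are bounded). For our sequence d_n = 8/n, n = 1, 2, 3, ...:
  - {d_n} = {8/n : n ≥ 1}; the only limit point is 0
  - closure = {8/n : n ≥ 1} ∪ {0}
For the norm: a diagonal operator has ||D|| = sup_n |d_n|. Here d_n = 8/n is positive and decreasing, so sup_n |d_n| = d_1 = 8. So ||D|| = 8.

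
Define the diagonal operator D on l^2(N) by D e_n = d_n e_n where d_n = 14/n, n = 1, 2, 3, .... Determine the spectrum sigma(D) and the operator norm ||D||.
sigma(D) = {14/n : n ≥ 1} ∪ {0}; ||D|| = 14

A bounded diagonal operator on l^2 with diagonal entries d_n has spectrum equal to the closure of {d_n : n ≥ 1}: every d_n is an eigenvalue (with eigenvector e_n), so {d_n} ⊂ sigma(D); the spectrum is closed, so its closure is too; and for lambda not in the closure, (D - lambda I) has bounded inverse (the diagonal entries 1/(d_n - lambda) are bounded). For our sequence d_n = 14/n, n = 1, 2, 3, ...:
  - {d_n} = {14/n : n ≥ 1}; the only limit point is 0
  - closure = {14/n : n ≥ 1} ∪ {0}
For the norm: a diagonal operator has ||D|| = sup_n |d_n|. Here d_n = 14/n is positive and decreasing, so sup_n |d_n| = d_1 = 14. So ||D|| = 14.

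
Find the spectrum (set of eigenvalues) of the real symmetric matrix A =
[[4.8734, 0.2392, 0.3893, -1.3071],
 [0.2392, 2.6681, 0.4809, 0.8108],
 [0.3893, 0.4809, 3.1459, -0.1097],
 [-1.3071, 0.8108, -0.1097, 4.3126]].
sigma(A) ≈ {2, 3, 4, 6}

A is real symmetric, so its spectrum consists of real eigenvalues. Expanding the characteristic polynomial of the displayed matrix gives
  det(λ I - A) = p(λ) = λ^4 + (-15)λ^3 + (80)λ^2 + (-180)λ + (144).
Solving p(λ) = 0 yields eigenvalues ≈ 2, 3, 4, 6. (A is shown rounded to 4 decimals, so these recover the underlying integer eigenvalues to within that precision.)
Verification: the trace of A = 15 equals the sum of eigenvalues 15, and det(A) ≈ 143.9998 matches the eigenvalue product 144.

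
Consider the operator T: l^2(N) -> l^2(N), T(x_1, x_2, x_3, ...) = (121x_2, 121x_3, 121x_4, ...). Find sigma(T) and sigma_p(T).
sigma(T) = closed disk {z in C : |z| ≤ 121}; sigma_p(T) = open disk {z in C : |z| < 121}

Note T = 121·V where V is the unit left shift (V x)_k = x_{k+1}; so sigma(T) = 121·sigma(V) and ||T|| = 121||V||. ||T x||^2 = 14641sum_{k≥2} |x_k|^2 ≤ 14641||x||^2, with equality on {x : x_1 = 0}, so ||T|| = 121. For any lambda with |lambda| < 121, set r = lambda/121 (|r| < 1); the vector x = (1, r, r^2, ...) is in l^2 and satisfies T x = 121(r, r^2, ...) = lambda x, so lambda is an eigenvalue. On the boundary |lambda| = 121 the geometric series diverges, so no l^2 eigenvector exists, but these lambda lie in the approximate point spectrum. Hence sigma(T) is the closed disk of radius 121 and sigma_p(T) is the open disk.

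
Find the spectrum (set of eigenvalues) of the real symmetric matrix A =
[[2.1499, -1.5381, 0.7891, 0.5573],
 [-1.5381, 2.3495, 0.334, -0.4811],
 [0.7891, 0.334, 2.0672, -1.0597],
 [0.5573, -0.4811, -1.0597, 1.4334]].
sigma(A) ≈ {0, 1, 3, 4}

A is real symmetric, so its spectrum consists of real eigenvalues. Expanding the characteristic polynomial of the displayed matrix gives
  det(λ I - A) = p(λ) = λ^4 + (-8)λ^3 + (19)λ^2 + (-12)λ + (0).
Solving p(λ) = 0 yields eigenvalues ≈ 0, 1, 3, 4. (A is shown rounded to 4 decimals, so these recover the underlying integer eigenvalues to within that precision.)
Verification: the trace of A = 8 equals the sum of eigenvalues 8, and det(A) ≈ -0.0002 matches the eigenvalue product 0.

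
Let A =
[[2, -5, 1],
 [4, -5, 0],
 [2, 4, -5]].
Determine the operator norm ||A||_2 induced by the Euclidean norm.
||A||_2 ≈ 9.1049 (= sqrt(largest eigenvalue of A^T A))

||A||_2 = sigma_max(A) = sqrt(lambda_max(A^T A)). Form the symmetric matrix M = A^T A =
[[24, -22, -8],
 [-22, 66, -25],
 [-8, -25, 26]].
Its characteristic polynomial (trace, sum of principal 2x2 minors, determinant of M give the coefficients) is
  p(λ) = det(λ I - M) = λ^3 - 116λ^2 + 2751λ - 576.
No integer candidate from the rational root theorem (±divisors of 576) is a root, so the roots are irrational. The cubic discriminant is Δ = 18260070804 > 0, so there are three distinct real roots. p(0) = -576 and p(1) = 2060 have opposite signs, so a root lies in (0, 1); Newton's method refines it to λ ≈ 0.2113. p(32) = 1440 and p(33) = -180 have opposite signs, so a root lies in (32, 33); Newton's method refines it to λ ≈ 32.89. p(82) = -3610 and p(83) = 420 have opposite signs, so a root lies in (82, 83); Newton's method refines it to λ ≈ 82.8988. Check (Vieta): the three roots sum to 116, matching tr M = 116.
So the eigenvalues of A^T A are ≈ 0.2113, 32.89, 82.8988 (all ≥ 0, as they must be for A^T A). The largest is λ_max ≈ 82.8988, hence ||A||_2 = sqrt(λ_max) ≈ 9.1049.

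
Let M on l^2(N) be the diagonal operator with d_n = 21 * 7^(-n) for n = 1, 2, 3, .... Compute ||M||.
||M|| = 3 (attained at n = 1)

For M diagonal, ||M|| = sup_n |d_n|. The sequence d_n = 21 * 7^(-n) is positive and strictly decreasing (ratio 7^(-1) < 1), so the supremum is d_1 = 21/7 = 3. Hence ||M|| = 3.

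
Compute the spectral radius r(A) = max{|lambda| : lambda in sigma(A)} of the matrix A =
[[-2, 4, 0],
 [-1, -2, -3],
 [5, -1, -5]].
r(A) ≈ 7.3388

The eigenvalues of A are the roots of its characteristic polynomial. With M = A (coefficients from the trace, the sum of principal 2x2 minors, and det A):
  p(λ) = det(λ I - M) = λ^3 + 9λ^2 + 25λ + 94.
No integer candidate from the rational root theorem (±divisors of 94) is a root, so the roots are irrational. The cubic discriminant is Δ = -143851 < 0, so there is one real root and a complex-conjugate pair. p(-8) = -42 and p(-7) = 17 have opposite signs, so a root lies in (-8, -7); Newton's method refines it to λ ≈ -7.3388. Dividing out (λ - (-7.3388)) leaves approximately λ^2 + 1.6612λ + 12.8087. For λ^2 + 1.6612λ + 12.8087 the discriminant is -48.475. It is negative, so the remaining roots are the complex-conjugate pair λ ≈ -0.8306 ± 3.4812i. Their product equals the constant term, so |λ|^2 ≈ 12.8087 and |λ| ≈ 3.5789.
Thus the eigenvalues (to 4 decimals) are -7.3388 (modulus 7.3388); -0.8306 ± 3.4812i (modulus 3.5789). The spectral radius is the largest modulus: r(A) ≈ 7.3388. (Cross-check: r(A) ≤ ||A||_2 ≈ 7.7618; equality holds whenever A is normal, though it can also hold for some non-normal A.)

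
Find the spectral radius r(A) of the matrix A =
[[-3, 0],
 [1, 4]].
r(A) = 4

The eigenvalues of A are the roots of its characteristic polynomial. With M = A (coefficients from the trace and determinant):
  p(λ) = det(λ I - M) = λ^2 - λ - 12.
For λ^2 - λ - 12 the discriminant is 49. It is a perfect square (7^2), so the roots are rational: λ = (1 ± 7)/2 = 4, -3.
Thus the eigenvalues (to 4 decimals) are 4 (modulus 4); -3 (modulus 3). The spectral radius is the largest modulus: r(A) = 4. (Cross-check: r(A) ≤ ||A||_2 ≈ 4.2426; equality holds whenever A is normal, though it can also hold for some non-normal A.)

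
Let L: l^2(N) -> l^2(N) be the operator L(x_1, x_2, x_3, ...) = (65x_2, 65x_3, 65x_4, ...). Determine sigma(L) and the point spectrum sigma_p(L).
sigma(L) = closed disk {z in C : |z| ≤ 65}; sigma_p(L) = open disk {z in C : |z| < 65}

Note L = 65·V where V is the unit left shift (V x)_k = x_{k+1}; so sigma(L) = 65·sigma(V) and ||L|| = 65||V||. ||L x||^2 = 4225sum_{k≥2} |x_k|^2 ≤ 4225||x||^2, with equality on {x : x_1 = 0}, so ||L|| = 65. For any lambda with |lambda| < 65, set r = lambda/65 (|r| < 1); the vector x = (1, r, r^2, ...) is in l^2 and satisfies L x = 65(r, r^2, ...) = lambda x, so lambda is an eigenvalue. On the boundary |lambda| = 65 the geometric series diverges, so no l^2 eigenvector exists, but these lambda lie in the approximate point spectrum. Hence sigma(L) is the closed disk of radius 65 and sigma_p(L) is the open disk.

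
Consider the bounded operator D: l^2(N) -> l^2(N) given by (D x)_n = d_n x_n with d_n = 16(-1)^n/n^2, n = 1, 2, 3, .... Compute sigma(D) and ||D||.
sigma(D) = {16(-1)^n/n^2 : n ≥ 1} ∪ {0}; ||D|| = 16

A bounded diagonal operator on l^2 with diagonal entries d_n has spectrum equal to the closure of {d_n : n ≥ 1}: every d_n is an eigenvalue (with eigenvector e_n), so {d_n} ⊂ sigma(D); the spectrum is closed, so its closure is too; and for lambda not in the closure, (D - lambda I) has bounded inverse (the diagonal entries 1/(d_n - lambda) are bounded). For our sequence d_n = 16(-1)^n/n^2, n = 1, 2, 3, ...:
  - {d_n} = {16(-1)^n/n^2 : n ≥ 1}; the only limit point is 0
  - closure = {16(-1)^n/n^2 : n ≥ 1} ∪ {0}
For the norm: a diagonal operator has ||D|| = sup_n |d_n|. Here |d_n| = 16/n^2 is decreasing, so sup_n |d_n| = |d_1| = 16. So ||D|| = 16.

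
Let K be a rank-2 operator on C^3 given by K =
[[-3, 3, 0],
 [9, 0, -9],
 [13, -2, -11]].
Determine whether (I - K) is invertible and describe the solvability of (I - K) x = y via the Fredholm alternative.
(I - K) is invertible (det(I - K) = 3 ≠ 0), so for every y in C^3 the equation (I - K) x = y has a unique solution.

K has rank 2 and factors as K = U V^T = u1 v1^T + u2 v2^T with u1 = (1, 3, 3), v1 = (3, 0, -3), u2 = (3, 0, -2), v2 = (-2, 1, 1) (multiplying out reproduces the displayed K). The nonzero eigenvalues of U V^T coincide with those of the 2 x 2 matrix G = V^T U = [[v1·u1, v1·u2], [v2·u1, v2·u2]] = [[-6, 15], [4, -8]], and by the Sylvester determinant identity det(I_3 - U V^T) = det(I_2 - V^T U) = det([[7, -15], [-4, 9]]) = (7)(9) - (-15)(-4) = 3. (Direct check: I - K =
[[4, -3, 0],
 [-9, 1, 9],
 [-13, 2, 12]]
has determinant 3.) The finite-dimensional Fredholm alternative says: either (I - K) is invertible, or ker(I - K) ≠ {0} and then range(I - K) = ker((I - K)^*)^⊥, with dim ker(I - K) = dim ker((I - K)^*). Since det(I - K) ≠ 0, 1 is not an eigenvalue of K and ker(I - K) = {0}, so we are in the first case: for every y there is a unique x = (I - K)^(-1) y. (Explicitly, by the Woodbury identity, (I - U V^T)^(-1) = I + U (I_2 - G)^(-1) V^T.)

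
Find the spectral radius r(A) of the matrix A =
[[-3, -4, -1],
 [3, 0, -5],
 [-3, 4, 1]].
r(A) ≈ 5.6872

The eigenvalues of A are the roots of its characteristic polynomial. With M = A (coefficients from the trace, the sum of principal 2x2 minors, and det A):
  p(λ) = det(λ I - M) = λ^3 + 2λ^2 + 26λ + 120.
No integer candidate from the rational root theorem (±divisors of 120) is a root, so the roots are irrational. The cubic discriminant is Δ = -347920 < 0, so there is one real root and a complex-conjugate pair. p(-4) = -16 and p(-3) = 33 have opposite signs, so a root lies in (-4, -3); Newton's method refines it to λ ≈ -3.7101. Dividing out (λ - (-3.7101)) leaves approximately λ^2 - 1.7101λ + 32.3445. For λ^2 - 1.7101λ + 32.3445 the discriminant is -126.4535. It is negative, so the remaining roots are the complex-conjugate pair λ ≈ 0.855 ± 5.6226i. Their product equals the constant term, so |λ|^2 ≈ 32.3445 and |λ| ≈ 5.6872.
Thus the eigenvalues (to 4 decimals) are -3.7101 (modulus 3.7101); 0.855 ± 5.6226i (modulus 5.6872). The spectral radius is the largest modulus: r(A) ≈ 5.6872. (Cross-check: r(A) ≤ ||A||_2 ≈ 6.6876; equality holds whenever A is normal, though it can also hold for some non-normal A.)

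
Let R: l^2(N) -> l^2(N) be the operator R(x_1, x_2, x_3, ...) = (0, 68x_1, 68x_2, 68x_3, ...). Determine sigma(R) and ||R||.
sigma(R) = closed disk {z in C : |z| ≤ 68}; ||R|| = 68

Note R = 68·U where U is the unit right shift (U x)_k = x_{k-1} (with x_0 := 0); so ||R|| = 68||U|| and sigma(R) = 68·sigma(U). ||R x||^2 = sum_{k≥1} |68x_k|^2 = 4624||x||^2, so ||R|| = 68 and sigma(R) ⊂ {|z| ≤ 68}. For any |lambda| < 68, the equation (R - lambda I) x = 0 forces x_1 = 0, then 68x_k = lambda x_{k+1} ⇒ x = 0, so R has no eigenvalues. But (R - lambda I) is not surjective for |lambda| < 68: solving (R - lambda I) x = e_1 would require x_n proportional to (lambda/68)^(-n), which is not in l^2. So every |lambda| < 68 lies in the residual spectrum. The boundary |lambda| = 68 is in the approximate point spectrum (the spectrum is closed). Hence sigma(R) is the closed disk of radius 68.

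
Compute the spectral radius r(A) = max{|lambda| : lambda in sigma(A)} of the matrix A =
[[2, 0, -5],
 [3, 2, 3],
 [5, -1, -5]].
r(A) ≈ 4.539

The eigenvalues of A are the roots of its characteristic polynomial. With M = A (coefficients from the trace, the sum of principal 2x2 minors, and det A):
  p(λ) = det(λ I - M) = λ^3 + λ^2 + 12λ - 51.
No integer candidate from the rational root theorem (±divisors of 51) is a root, so the roots are irrational. The cubic discriminant is Δ = -87807 < 0, so there is one real root and a complex-conjugate pair. p(2) = -15 and p(3) = 21 have opposite signs, so a root lies in (2, 3); Newton's method refines it to λ ≈ 2.4754. Dividing out (λ - (2.4754)) leaves approximately λ^2 + 3.4754λ + 20.6029. For λ^2 + 3.4754λ + 20.6029 the discriminant is -70.3333. It is negative, so the remaining roots are the complex-conjugate pair λ ≈ -1.7377 ± 4.1932i. Their product equals the constant term, so |λ|^2 ≈ 20.6029 and |λ| ≈ 4.539.
Thus the eigenvalues (to 4 decimals) are 2.4754 (modulus 2.4754); -1.7377 ± 4.1932i (modulus 4.539). The spectral radius is the largest modulus: r(A) ≈ 4.539. (Cross-check: r(A) ≤ ||A||_2 ≈ 8.8069; equality holds whenever A is normal, though it can also hold for some non-normal A.)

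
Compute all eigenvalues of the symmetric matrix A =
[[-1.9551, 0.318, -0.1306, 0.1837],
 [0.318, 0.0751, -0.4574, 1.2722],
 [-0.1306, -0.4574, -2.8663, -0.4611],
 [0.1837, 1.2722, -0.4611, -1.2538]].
sigma(A) ≈ {-3, -2, 1} (-2 with multiplicity 2)

A is real symmetric, so its spectrum consists of real eigenvalues. Expanding the characteristic polynomial of the displayed matrix gives
  det(λ I - A) = p(λ) = λ^4 + (6)λ^3 + (9)λ^2 + (-4)λ + (-12).
Solving p(λ) = 0 yields eigenvalues ≈ -3, -2, -2, 1. (A is shown rounded to 4 decimals, so these recover the underlying integer eigenvalues to within that precision.)
Verification: the trace of A = -6 equals the sum of eigenvalues -6, and det(A) ≈ -12.0000 matches the eigenvalue product -12.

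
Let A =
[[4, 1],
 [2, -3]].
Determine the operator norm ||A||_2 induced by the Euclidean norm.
||A||_2 = sqrt((30 + sqrt(116))/2) ≈ 4.515 (= sqrt(largest eigenvalue of A^T A))

||A||_2 = sigma_max(A) = sqrt(lambda_max(A^T A)). Form the symmetric matrix M = A^T A =
[[20, -2],
 [-2, 10]].
Its characteristic polynomial (trace, determinant of M give the coefficients) is
  p(λ) = det(λ I - M) = λ^2 - 30λ + 196.
For λ^2 - 30λ + 196 the discriminant is 116. It is nonnegative but not a perfect square, so the roots are real and irrational: λ = (30 ± sqrt(116))/2 ≈ 20.3852, 9.6148.
So the eigenvalues of A^T A are ≈ 9.6148, 20.3852 (all ≥ 0, as they must be for A^T A). The largest is λ_max = (30 + sqrt(116))/2 ≈ 20.3852, hence ||A||_2 = sqrt(λ_max) = sqrt((30 + sqrt(116))/2) ≈ 4.515.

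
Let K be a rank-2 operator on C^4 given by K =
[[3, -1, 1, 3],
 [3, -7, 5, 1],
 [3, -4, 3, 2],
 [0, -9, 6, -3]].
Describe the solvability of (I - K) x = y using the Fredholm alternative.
(I - K) is invertible (det(I - K) = -8 ≠ 0), so for every y in C^4 the equation (I - K) x = y has a unique solution.

K has rank 2 and factors as K = U V^T = u1 v1^T + u2 v2^T with u1 = (0, 2, 1, 3), v1 = (0, -3, 2, -1), u2 = (1, 1, 1, 0), v2 = (3, -1, 1, 3) (multiplying out reproduces the displayed K). The nonzero eigenvalues of U V^T coincide with those of the 2 x 2 matrix G = V^T U = [[v1·u1, v1·u2], [v2·u1, v2·u2]] = [[-7, -1], [8, 3]], and by the Sylvester determinant identity det(I_4 - U V^T) = det(I_2 - V^T U) = det([[8, 1], [-8, -2]]) = (8)(-2) - (1)(-8) = -8. (Direct check: I - K =
[[-2, 1, -1, -3],
 [-3, 8, -5, -1],
 [-3, 4, -2, -2],
 [0, 9, -6, 4]]
has determinant -8.) The finite-dimensional Fredholm alternative says: either (I - K) is invertible, or ker(I - K) ≠ {0} and then range(I - K) = ker((I - K)^*)^⊥, with dim ker(I - K) = dim ker((I - K)^*). Since det(I - K) ≠ 0, 1 is not an eigenvalue of K and ker(I - K) = {0}, so we are in the first case: for every y there is a unique x = (I - K)^(-1) y. (Explicitly, by the Woodbury identity, (I - U V^T)^(-1) = I + U (I_2 - G)^(-1) V^T.)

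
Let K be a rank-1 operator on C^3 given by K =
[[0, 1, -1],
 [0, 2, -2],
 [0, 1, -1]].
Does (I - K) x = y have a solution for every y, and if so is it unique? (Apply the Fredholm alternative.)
(I - K) is singular (det(I - K) = 0, i.e. 1 ∈ sigma(K)). (I - K) x = y is solvable iff y ⊥ ker((I - K)^*) = span{(0, 1, -1)}, i.e. iff y_2 - y_3 = 0. When solvable, the solutions are x = y + c·(1, 2, 1), c arbitrary (ker(I - K) = span{(1, 2, 1)}, dimension 1).

K has rank 1, so it is an outer product K = u v^T: every row of K is a multiple of one row vector. Reading off the entries, u = (1, 2, 1) and v = (0, 1, -1) (row i of K equals u_i·v^T). A rank-one matrix u v^T satisfies K u = u (v·u) and kills the (2)-dimensional subspace v^⊥, so its characteristic polynomial is lambda^2 (lambda - v·u) with v·u = tr K = 1. Hence the eigenvalues of I - K are 1 (multiplicity 2) and 1 - (1) = 0, so det(I - K) = 0. (Direct check: I - K =
[[1, -1, 1],
 [0, -1, 2],
 [0, -1, 2]]
has determinant 0.) So 1 is an eigenvalue of K and (I - K) is not invertible. The finite-dimensional Fredholm alternative says: either (I - K) is invertible, or ker(I - K) ≠ {0} and then range(I - K) = ker((I - K)^*)^⊥, with dim ker(I - K) = dim ker((I - K)^*). We are in the second case, so we need both kernels. Kernel of I - K: (I - K) u = u - u (v·u) = u - u = 0, so ker(I - K) = span{u} = span{(1, 2, 1)} (it is exactly 1-dimensional because rank(I - K) = 2). Kernel of the adjoint: K is real, so (I - K)^* = I - K^T = I - v u^T, and (I - v u^T) v = v - v (u·v) = 0; hence ker((I - K)^*) = span{v} = span{(0, 1, -1)}. Therefore (I - K) x = y is solvable iff <y, v> = 0, i.e. iff y_2 - y_3 = 0. When this holds, K y = u (v·y) = 0, so (I - K) y = y and x = y is a particular solution; the full solution set is the line x = y + c·u = y + c·(1, 2, 1), c ∈ C.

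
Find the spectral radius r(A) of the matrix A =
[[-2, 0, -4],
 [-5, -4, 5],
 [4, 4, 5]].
r(A) = 6

The eigenvalues of A are the roots of its characteristic polynomial. With M = A (coefficients from the trace, the sum of principal 2x2 minors, and det A):
  p(λ) = det(λ I - M) = λ^3 + λ^2 - 26λ - 96.
By the rational root theorem any rational root is an integer divisor of 96. Testing λ = 6: p(6) = 216 + 36 - 156 - 96 = 0, so λ = 6 is a root. Dividing out (λ - 6) leaves p(λ) = (λ - 6)(λ^2 + 7λ + 16). For λ^2 + 7λ + 16 the discriminant is -15. It is negative, so the roots are the complex-conjugate pair λ = -7/2 ± (sqrt(15)/2) i ≈ -3.5 ± 1.9365i. For a conjugate pair the product of the roots equals the constant term, so |λ|^2 = 16 and |λ| = sqrt(16) = 4.
Thus the eigenvalues (to 4 decimals) are -3.5 ± 1.9365i (modulus 4); 6 (modulus 6). The spectral radius is the largest modulus: r(A) = 6. (Cross-check: r(A) ≤ ||A||_2 ≈ 8.6968; equality holds whenever A is normal, though it can also hold for some non-normal A.)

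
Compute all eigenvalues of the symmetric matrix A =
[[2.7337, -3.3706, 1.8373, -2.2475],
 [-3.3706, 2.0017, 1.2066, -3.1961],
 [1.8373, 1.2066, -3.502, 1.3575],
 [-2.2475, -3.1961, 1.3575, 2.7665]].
sigma(A) ≈ {-6, -1, 5, 6}

A is real symmetric, so its spectrum consists of real eigenvalues. Expanding the characteristic polynomial of the displayed matrix gives
  det(λ I - A) = p(λ) = λ^4 + (-4)λ^3 + (-41)λ^2 + (144)λ + (180.0094).
Solving p(λ) = 0 yields eigenvalues ≈ -6, -1, 5, 6. (A is shown rounded to 4 decimals, so these recover the underlying integer eigenvalues to within that precision.)
Verification: the trace of A = 4 equals the sum of eigenvalues 4, and det(A) ≈ 180.0094 matches the eigenvalue product 180.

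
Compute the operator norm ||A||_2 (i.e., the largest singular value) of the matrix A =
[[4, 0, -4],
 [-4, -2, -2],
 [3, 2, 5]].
||A||_2 ≈ 7.617 (= sqrt(largest eigenvalue of A^T A))

||A||_2 = sigma_max(A) = sqrt(lambda_max(A^T A)). Form the symmetric matrix M = A^T A =
[[41, 14, 7],
 [14, 8, 14],
 [7, 14, 45]].
Its characteristic polynomial (trace, sum of principal 2x2 minors, determinant of M give the coefficients) is
  p(λ) = det(λ I - M) = λ^3 - 94λ^2 + 2092λ - 256.
No integer candidate from the rational root theorem (±divisors of 256) is a root, so the roots are irrational. The cubic discriminant is Δ = 2102051648 > 0, so there are three distinct real roots. p(0) = -256 and p(1) = 1743 have opposite signs, so a root lies in (0, 1); Newton's method refines it to λ ≈ 0.1231. p(35) = 689 and p(36) = -112 have opposite signs, so a root lies in (35, 36); Newton's method refines it to λ ≈ 35.8582. p(58) = -24 and p(59) = 1337 have opposite signs, so a root lies in (58, 59); Newton's method refines it to λ ≈ 58.0187. Check (Vieta): the three roots sum to 94, matching tr M = 94.
So the eigenvalues of A^T A are ≈ 0.1231, 35.8582, 58.0187 (all ≥ 0, as they must be for A^T A). The largest is λ_max ≈ 58.0187, hence ||A||_2 = sqrt(λ_max) ≈ 7.617.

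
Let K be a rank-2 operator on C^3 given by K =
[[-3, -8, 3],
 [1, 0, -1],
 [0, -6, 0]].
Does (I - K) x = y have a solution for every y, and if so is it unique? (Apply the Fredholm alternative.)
(I - K) is invertible (det(I - K) = 6 ≠ 0), so for every y in C^3 the equation (I - K) x = y has a unique solution.

K has rank 2 and factors as K = U V^T = u1 v1^T + u2 v2^T with u1 = (-1, -1, -3), v1 = (0, 2, 0), u2 = (3, -1, 0), v2 = (-1, -2, 1) (multiplying out reproduces the displayed K). The nonzero eigenvalues of U V^T coincide with those of the 2 x 2 matrix G = V^T U = [[v1·u1, v1·u2], [v2·u1, v2·u2]] = [[-2, -2], [0, -1]], and by the Sylvester determinant identity det(I_3 - U V^T) = det(I_2 - V^T U) = det([[3, 2], [0, 2]]) = (3)(2) - (2)(0) = 6. (Direct check: I - K =
[[4, 8, -3],
 [-1, 1, 1],
 [0, 6, 1]]
has determinant 6.) The finite-dimensional Fredholm alternative says: either (I - K) is invertible, or ker(I - K) ≠ {0} and then range(I - K) = ker((I - K)^*)^⊥, with dim ker(I - K) = dim ker((I - K)^*). Since det(I - K) ≠ 0, 1 is not an eigenvalue of K and ker(I - K) = {0}, so we are in the first case: for every y there is a unique x = (I - K)^(-1) y. (Explicitly, by the Woodbury identity, (I - U V^T)^(-1) = I + U (I_2 - G)^(-1) V^T.)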